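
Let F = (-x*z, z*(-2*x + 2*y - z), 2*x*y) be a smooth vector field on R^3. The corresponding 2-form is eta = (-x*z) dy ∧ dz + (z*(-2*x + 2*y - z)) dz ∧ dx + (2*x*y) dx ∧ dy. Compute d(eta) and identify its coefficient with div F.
d(eta) = (z) dx ∧ dy ∧ dz; div F = z

For a 2-form in R^3 of the form above, applying d gives a 3-form with coefficient ∂P/∂x + ∂Q/∂y + ∂R/∂z:
  ∂P/∂x = -z
  ∂Q/∂y = 2*z
  ∂R/∂z = 0
Sum = z, which is exactly div F.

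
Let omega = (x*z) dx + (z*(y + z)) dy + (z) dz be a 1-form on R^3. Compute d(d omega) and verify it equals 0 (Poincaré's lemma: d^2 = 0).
d(d omega) = 0

Step 1: d omega = sum_{i<j} (∂f_j/∂x_i - ∂f_i/∂x_j) dx_i ∧ dx_j:
  coeff of dx ∧ dy: 0
  coeff of dx ∧ dz: -x
  coeff of dy ∧ dz: -y - 2*z
Step 2: Apply d again to each 2-form coefficient. The only possible 3-form in R^3 is dx ∧ dy ∧ dz, with coefficient
  ∂(coeff of dy∧dz)/∂x - ∂(coeff of dx∧dz)/∂y + ∂(coeff of dx∧dy)/∂z
  = ∂/∂x (-y - 2*z) - ∂/∂y (-x) + ∂/∂z (0).
Each of these terms simplifies to sums of mixed partials that cancel in pairs. The result is 0 (by equality of mixed partials for smooth functions — Schwarz / Clairaut).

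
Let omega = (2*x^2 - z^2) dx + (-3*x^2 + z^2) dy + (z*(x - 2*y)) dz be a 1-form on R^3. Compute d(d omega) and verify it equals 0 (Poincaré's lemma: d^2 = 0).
d(d omega) = 0

Step 1: d omega = sum_{i<j} (∂f_j/∂x_i - ∂f_i/∂x_j) dx_i ∧ dx_j:
  coeff of dx ∧ dy: -6*x
  coeff of dx ∧ dz: 3*z
  coeff of dy ∧ dz: -4*z
Step 2: Apply d again to each 2-form coefficient. The only possible 3-form in R^3 is dx ∧ dy ∧ dz, with coefficient
  ∂(coeff of dy∧dz)/∂x - ∂(coeff of dx∧dz)/∂y + ∂(coeff of dx∧dy)/∂z
  = ∂/∂x (-4*z) - ∂/∂y (3*z) + ∂/∂z (-6*x).
Each of these terms simplifies to sums of mixed partials that cancel in pairs. The result is 0 (by equality of mixed partials for smooth functions — Schwarz / Clairaut).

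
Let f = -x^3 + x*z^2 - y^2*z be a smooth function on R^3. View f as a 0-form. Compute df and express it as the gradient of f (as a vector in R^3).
df = (-3*x^2 + z^2) dx + (-2*y*z) dy + (2*x*z - y^2) dz; grad f = (-3*x^2 + z^2, -2*y*z, 2*x*z - y^2)

For a 0-form f, d f = (∂f/∂x) dx + (∂f/∂y) dy + (∂f/∂z) dz. The components of the vector representation are exactly the entries of grad f in Cartesian coordinates:
  ∂f/∂x = -3*x^2 + z^2
  ∂f/∂y = -2*y*z
  ∂f/∂z = 2*x*z - y^2.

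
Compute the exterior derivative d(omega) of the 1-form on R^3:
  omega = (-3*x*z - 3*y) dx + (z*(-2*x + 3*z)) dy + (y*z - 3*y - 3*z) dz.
d(omega) = (3 - 2*z) dx ∧ dy + (3*x) dx ∧ dz + (2*x - 5*z - 3) dy ∧ dz

For a 1-form omega = sum_i f_i dx_i, the exterior derivative is
  d(omega) = sum_{i < j} (∂f_j/∂x_i - ∂f_i/∂x_j) dx_i ∧ dx_j.
  coefficient of dx ∧ dy: ∂f_2/∂x - ∂f_1/∂y = ∂(z*(-2*x + 3*z))/∂x - ∂(-3*x*z - 3*y)/∂y = 3 - 2*z
  coefficient of dx ∧ dz: ∂f_3/∂x - ∂f_1/∂z = ∂(y*z - 3*y - 3*z)/∂x - ∂(-3*x*z - 3*y)/∂z = 3*x
  coefficient of dy ∧ dz: ∂f_3/∂y - ∂f_2/∂z = ∂(y*z - 3*y - 3*z)/∂y - ∂(z*(-2*x + 3*z))/∂z = 2*x - 5*z - 3
Assembling: d(omega) = (3 - 2*z) dx ∧ dy + (3*x) dx ∧ dz + (2*x - 5*z - 3) dy ∧ dz.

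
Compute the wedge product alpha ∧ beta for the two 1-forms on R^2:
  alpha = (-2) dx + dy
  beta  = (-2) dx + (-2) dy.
alpha ∧ beta = (6) dx ∧ dy

Distribute the wedge, using dx_i ∧ dx_j = -dx_j ∧ dx_i and dx_i ∧ dx_i = 0. For each pair (i, j) with i < j, the coefficient of dx_i ∧ dx_j in alpha ∧ beta is (alpha_i * beta_j - alpha_j * beta_i). Collecting: alpha ∧ beta = (6) dx ∧ dy.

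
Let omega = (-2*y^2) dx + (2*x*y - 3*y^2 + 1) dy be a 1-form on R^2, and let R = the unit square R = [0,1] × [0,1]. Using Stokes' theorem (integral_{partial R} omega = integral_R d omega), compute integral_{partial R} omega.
integral_(partial R) omega = 3

Stokes: integral_partial_R omega = integral_R d omega with d omega = (∂Q/∂x - ∂P/∂y) dx ∧ dy.
  ∂Q/∂x = 2*y
  ∂P/∂y = -4*y
  integrand = ∂Q/∂x - ∂P/∂y = 6*y.
Integrating over R: integral_0^1 integral_0^1 (6*y) dx dy = 3.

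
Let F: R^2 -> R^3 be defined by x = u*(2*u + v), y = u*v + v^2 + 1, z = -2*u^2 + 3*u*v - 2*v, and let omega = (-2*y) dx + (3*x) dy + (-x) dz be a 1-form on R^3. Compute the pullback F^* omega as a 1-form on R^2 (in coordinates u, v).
F^* omega = (8*u^3 - 4*u^2*v - 10*u*v^2 - 8*u - 2*v^3 - 2*v) du + (2*u*(5*u*v + 2*u + 2*v^2 + v - 1)) dv

Using F^*(f dg) = (f ∘ F) d(g ∘ F), substitute each coordinate x_i by F_i(u, v) in f_i, and replace dx_i by d F_i = (∂F_i/∂u) du + (∂F_i/∂v) dv.
  For the x component: f_1(F) = -2*u*v - 2*v^2 - 2; d F_1 = (4*u + v) du + (u) dv
  For the y component: f_2(F) = 3*u*(2*u + v); d F_2 = (v) du + (u + 2*v) dv
  For the z component: f_3(F) = u*(-2*u - v); d F_3 = (-4*u + 3*v) du + (3*u - 2) dv
Combining and collecting du, dv coefficients:
  coeff of du: 8*u^3 - 4*u^2*v - 10*u*v^2 - 8*u - 2*v^3 - 2*v
  coeff of dv: 2*u*(5*u*v + 2*u + 2*v^2 + v - 1)
F^* omega = (8*u^3 - 4*u^2*v - 10*u*v^2 - 8*u - 2*v^3 - 2*v) du + (2*u*(5*u*v + 2*u + 2*v^2 + v - 1)) dv.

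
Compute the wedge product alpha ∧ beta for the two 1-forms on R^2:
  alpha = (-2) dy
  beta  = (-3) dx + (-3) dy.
alpha ∧ beta = (-6) dx ∧ dy

Distribute the wedge, using dx_i ∧ dx_j = -dx_j ∧ dx_i and dx_i ∧ dx_i = 0. For each pair (i, j) with i < j, the coefficient of dx_i ∧ dx_j in alpha ∧ beta is (alpha_i * beta_j - alpha_j * beta_i). Collecting: alpha ∧ beta = (-6) dx ∧ dy.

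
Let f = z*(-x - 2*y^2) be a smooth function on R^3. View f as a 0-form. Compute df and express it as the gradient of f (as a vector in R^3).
df = (-z) dx + (-4*y*z) dy + (-x - 2*y^2) dz; grad f = (-z, -4*y*z, -x - 2*y^2)

For a 0-form f, d f = (∂f/∂x) dx + (∂f/∂y) dy + (∂f/∂z) dz. The components of the vector representation are exactly the entries of grad f in Cartesian coordinates:
  ∂f/∂x = -z
  ∂f/∂y = -4*y*z
  ∂f/∂z = -x - 2*y^2.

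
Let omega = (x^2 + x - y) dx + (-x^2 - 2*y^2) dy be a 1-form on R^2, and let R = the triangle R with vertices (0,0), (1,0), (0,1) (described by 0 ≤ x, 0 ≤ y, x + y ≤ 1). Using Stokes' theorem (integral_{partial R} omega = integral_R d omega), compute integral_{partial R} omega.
integral_(partial R) omega = 1/6

Stokes: integral_partial_R omega = integral_R d omega with d omega = (∂Q/∂x - ∂P/∂y) dx ∧ dy.
  ∂Q/∂x = -2*x
  ∂P/∂y = -1
  integrand = ∂Q/∂x - ∂P/∂y = 1 - 2*x.
Integrating over R: integral_0^1 integral_0^{1-x} (1 - 2*x) dy dx = 1/6.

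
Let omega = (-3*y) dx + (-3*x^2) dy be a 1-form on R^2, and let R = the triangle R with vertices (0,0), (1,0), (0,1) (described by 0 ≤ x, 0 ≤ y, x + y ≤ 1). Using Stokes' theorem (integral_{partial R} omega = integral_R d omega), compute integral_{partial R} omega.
integral_(partial R) omega = 1/2

Stokes: integral_partial_R omega = integral_R d omega with d omega = (∂Q/∂x - ∂P/∂y) dx ∧ dy.
  ∂Q/∂x = -6*x
  ∂P/∂y = -3
  integrand = ∂Q/∂x - ∂P/∂y = 3 - 6*x.
Integrating over R: integral_0^1 integral_0^{1-x} (3 - 6*x) dy dx = 1/2.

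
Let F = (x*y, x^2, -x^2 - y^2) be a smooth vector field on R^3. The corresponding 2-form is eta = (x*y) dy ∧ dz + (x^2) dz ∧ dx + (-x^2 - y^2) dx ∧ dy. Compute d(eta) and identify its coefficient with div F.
d(eta) = (y) dx ∧ dy ∧ dz; div F = y

For a 2-form in R^3 of the form above, applying d gives a 3-form with coefficient ∂P/∂x + ∂Q/∂y + ∂R/∂z:
  ∂P/∂x = y
  ∂Q/∂y = 0
  ∂R/∂z = 0
Sum = y, which is exactly div F.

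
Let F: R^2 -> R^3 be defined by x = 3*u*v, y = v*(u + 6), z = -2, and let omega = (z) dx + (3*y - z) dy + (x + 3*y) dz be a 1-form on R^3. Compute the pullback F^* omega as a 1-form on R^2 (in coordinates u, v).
F^* omega = (v*(3*u*v + 18*v - 4)) du + (3*u^2*v + 36*u*v - 4*u + 108*v + 12) dv

Using F^*(f dg) = (f ∘ F) d(g ∘ F), substitute each coordinate x_i by F_i(u, v) in f_i, and replace dx_i by d F_i = (∂F_i/∂u) du + (∂F_i/∂v) dv.
  For the x component: f_1(F) = -2; d F_1 = (3*v) du + (3*u) dv
  For the y component: f_2(F) = 3*u*v + 18*v + 2; d F_2 = (v) du + (u + 6) dv
  For the z component: f_3(F) = 6*v*(u + 3); d F_3 = (0) du + (0) dv
Combining and collecting du, dv coefficients:
  coeff of du: v*(3*u*v + 18*v - 4)
  coeff of dv: 3*u^2*v + 36*u*v - 4*u + 108*v + 12
F^* omega = (v*(3*u*v + 18*v - 4)) du + (3*u^2*v + 36*u*v - 4*u + 108*v + 12) dv.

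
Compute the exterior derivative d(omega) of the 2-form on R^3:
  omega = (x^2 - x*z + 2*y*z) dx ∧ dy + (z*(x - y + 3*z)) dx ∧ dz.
d(omega) = (-x + 2*y + z) dx ∧ dy ∧ dz

For a 2-form omega = sum_{i<j} g_{ij} dx_i ∧ dx_j, the exterior derivative is
  d(omega) = sum_{i<j} d(g_{ij}) ∧ dx_i ∧ dx_j = sum_{i<j, k} (∂g_{ij}/∂x_k) dx_k ∧ dx_i ∧ dx_j.
Expand each term, using dx_k ∧ dx_i ∧ dx_j = sgn(permutation) dx_{(a)} ∧ dx_{(b)} ∧ dx_{(c)} with (a < b < c) sorted:
  d(x^2 - x*z + 2*y*z) includes (∂/∂z)(x^2 - x*z + 2*y*z) dz = (-x + 2*y) dz, which multiplied by dx ∧ dy gives (-x + 2*y) dx ∧ dy ∧ dz
  d(z*(x - y + 3*z)) includes (∂/∂y)(z*(x - y + 3*z)) dy = (-z) dy, which multiplied by dx ∧ dz gives (z) dx ∧ dy ∧ dz
Collecting like 3-forms: d(omega) = (-x + 2*y + z) dx ∧ dy ∧ dz.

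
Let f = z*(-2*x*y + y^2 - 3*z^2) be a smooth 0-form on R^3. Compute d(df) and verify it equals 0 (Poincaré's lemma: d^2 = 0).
d(df) = 0

Step 1: df = sum_i (∂f/∂x_i) dx_i = (-2*y*z) dx + (2*z*(-x + y)) dy + (-2*x*y + y^2 - 9*z^2) dz.
Step 2: Apply d again. Using the 1-form formula, the coefficient of dx ∧ dy in d(df) is ∂^2 f/∂x ∂y - ∂^2 f/∂y ∂x = (-2*z) - (-2*z) = 0 (equality of mixed partials for smooth f).
Similarly for dx ∧ dz and dy ∧ dz — all coefficients vanish. So d(df) = 0.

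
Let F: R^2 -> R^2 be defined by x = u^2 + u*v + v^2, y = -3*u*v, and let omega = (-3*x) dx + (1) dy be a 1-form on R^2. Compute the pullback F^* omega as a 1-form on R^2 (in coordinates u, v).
F^* omega = (-6*u^3 - 9*u^2*v - 9*u*v^2 - 3*v^3 - 3*v) du + (-3*u^3 - 9*u^2*v - 9*u*v^2 - 3*u - 6*v^3) dv

Using F^*(f dg) = (f ∘ F) d(g ∘ F), substitute each coordinate x_i by F_i(u, v) in f_i, and replace dx_i by d F_i = (∂F_i/∂u) du + (∂F_i/∂v) dv.
  For the x component: f_1(F) = -3*u^2 - 3*u*v - 3*v^2; d F_1 = (2*u + v) du + (u + 2*v) dv
  For the y component: f_2(F) = 1; d F_2 = (-3*v) du + (-3*u) dv
Combining and collecting du, dv coefficients:
  coeff of du: -6*u^3 - 9*u^2*v - 9*u*v^2 - 3*v^3 - 3*v
  coeff of dv: -3*u^3 - 9*u^2*v - 9*u*v^2 - 3*u - 6*v^3
F^* omega = (-6*u^3 - 9*u^2*v - 9*u*v^2 - 3*v^3 - 3*v) du + (-3*u^3 - 9*u^2*v - 9*u*v^2 - 3*u - 6*v^3) dv.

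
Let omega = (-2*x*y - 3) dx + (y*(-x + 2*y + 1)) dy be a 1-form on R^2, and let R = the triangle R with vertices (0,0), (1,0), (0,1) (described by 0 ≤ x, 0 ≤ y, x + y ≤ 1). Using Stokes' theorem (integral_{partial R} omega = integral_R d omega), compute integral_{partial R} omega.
integral_(partial R) omega = 1/6

Stokes: integral_partial_R omega = integral_R d omega with d omega = (∂Q/∂x - ∂P/∂y) dx ∧ dy.
  ∂Q/∂x = -y
  ∂P/∂y = -2*x
  integrand = ∂Q/∂x - ∂P/∂y = 2*x - y.
Integrating over R: integral_0^1 integral_0^{1-x} (2*x - y) dy dx = 1/6.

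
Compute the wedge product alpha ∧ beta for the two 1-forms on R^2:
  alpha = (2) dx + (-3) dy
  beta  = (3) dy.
alpha ∧ beta = (6) dx ∧ dy

Distribute the wedge, using dx_i ∧ dx_j = -dx_j ∧ dx_i and dx_i ∧ dx_i = 0. For each pair (i, j) with i < j, the coefficient of dx_i ∧ dx_j in alpha ∧ beta is (alpha_i * beta_j - alpha_j * beta_i). Collecting: alpha ∧ beta = (6) dx ∧ dy.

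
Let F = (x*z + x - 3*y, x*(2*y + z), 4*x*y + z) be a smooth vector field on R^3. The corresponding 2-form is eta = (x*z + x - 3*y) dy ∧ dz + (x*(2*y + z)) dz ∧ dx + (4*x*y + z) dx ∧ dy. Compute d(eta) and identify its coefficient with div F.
d(eta) = (2*x + z + 2) dx ∧ dy ∧ dz; div F = 2*x + z + 2

For a 2-form in R^3 of the form above, applying d gives a 3-form with coefficient ∂P/∂x + ∂Q/∂y + ∂R/∂z:
  ∂P/∂x = z + 1
  ∂Q/∂y = 2*x
  ∂R/∂z = 1
Sum = 2*x + z + 2, which is exactly div F.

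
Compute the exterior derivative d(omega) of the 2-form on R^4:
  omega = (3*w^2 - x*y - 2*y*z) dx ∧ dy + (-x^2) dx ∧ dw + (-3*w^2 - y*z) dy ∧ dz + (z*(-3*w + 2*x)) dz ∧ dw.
d(omega) = (-2*y) dx ∧ dy ∧ dz + (6*w) dx ∧ dy ∧ dw + (-6*w) dy ∧ dz ∧ dw + (2*z) dx ∧ dz ∧ dw

For a 2-form omega = sum_{i<j} g_{ij} dx_i ∧ dx_j, the exterior derivative is
  d(omega) = sum_{i<j} d(g_{ij}) ∧ dx_i ∧ dx_j = sum_{i<j, k} (∂g_{ij}/∂x_k) dx_k ∧ dx_i ∧ dx_j.
Expand each term, using dx_k ∧ dx_i ∧ dx_j = sgn(permutation) dx_{(a)} ∧ dx_{(b)} ∧ dx_{(c)} with (a < b < c) sorted:
  d(3*w^2 - x*y - 2*y*z) includes (∂/∂z)(3*w^2 - x*y - 2*y*z) dz = (-2*y) dz, which multiplied by dx ∧ dy gives (-2*y) dx ∧ dy ∧ dz
  d(3*w^2 - x*y - 2*y*z) includes (∂/∂w)(3*w^2 - x*y - 2*y*z) dw = (6*w) dw, which multiplied by dx ∧ dy gives (6*w) dx ∧ dy ∧ dw
  d(-3*w^2 - y*z) includes (∂/∂w)(-3*w^2 - y*z) dw = (-6*w) dw, which multiplied by dy ∧ dz gives (-6*w) dy ∧ dz ∧ dw
  d(z*(-3*w + 2*x)) includes (∂/∂x)(z*(-3*w + 2*x)) dx = (2*z) dx, which multiplied by dz ∧ dw gives (2*z) dx ∧ dz ∧ dw
Collecting like 3-forms: d(omega) = (-2*y) dx ∧ dy ∧ dz + (6*w) dx ∧ dy ∧ dw + (-6*w) dy ∧ dz ∧ dw + (2*z) dx ∧ dz ∧ dw.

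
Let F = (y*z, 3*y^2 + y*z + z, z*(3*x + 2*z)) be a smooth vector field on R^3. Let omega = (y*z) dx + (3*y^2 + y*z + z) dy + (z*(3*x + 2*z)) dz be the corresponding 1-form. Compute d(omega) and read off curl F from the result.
d(omega) = (-y - 1) dy ∧ dz + (y - 3*z) dz ∧ dx + (-z) dx ∧ dy; curl F = (-y - 1, y - 3*z, -z)

d omega = sum_{i<j} (∂f_j/∂x_i - ∂f_i/∂x_j) dx_i ∧ dx_j. Under the identification (dy ∧ dz, dz ∧ dx, dx ∧ dy) ↔ (e_x, e_y, e_z), the coefficients are exactly the components of curl F. Compute:
  ∂R/∂y - ∂Q/∂z = (0) - (y + 1) = -y - 1
  ∂P/∂z - ∂R/∂x = (y) - (3*z) = y - 3*z
  ∂Q/∂x - ∂P/∂y = (0) - (z) = -z.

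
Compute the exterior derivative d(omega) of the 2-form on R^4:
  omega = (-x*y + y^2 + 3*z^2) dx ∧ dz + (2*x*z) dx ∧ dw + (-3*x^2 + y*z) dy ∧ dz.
d(omega) = (-5*x - 2*y) dx ∧ dy ∧ dz + (-2*x) dx ∧ dz ∧ dw

For a 2-form omega = sum_{i<j} g_{ij} dx_i ∧ dx_j, the exterior derivative is
  d(omega) = sum_{i<j} d(g_{ij}) ∧ dx_i ∧ dx_j = sum_{i<j, k} (∂g_{ij}/∂x_k) dx_k ∧ dx_i ∧ dx_j.
Expand each term, using dx_k ∧ dx_i ∧ dx_j = sgn(permutation) dx_{(a)} ∧ dx_{(b)} ∧ dx_{(c)} with (a < b < c) sorted:
  d(-x*y + y^2 + 3*z^2) includes (∂/∂y)(-x*y + y^2 + 3*z^2) dy = (-x + 2*y) dy, which multiplied by dx ∧ dz gives (x - 2*y) dx ∧ dy ∧ dz
  d(2*x*z) includes (∂/∂z)(2*x*z) dz = (2*x) dz, which multiplied by dx ∧ dw gives (-2*x) dx ∧ dz ∧ dw
  d(-3*x^2 + y*z) includes (∂/∂x)(-3*x^2 + y*z) dx = (-6*x) dx, which multiplied by dy ∧ dz gives (-6*x) dx ∧ dy ∧ dz
Collecting like 3-forms: d(omega) = (-5*x - 2*y) dx ∧ dy ∧ dz + (-2*x) dx ∧ dz ∧ dw.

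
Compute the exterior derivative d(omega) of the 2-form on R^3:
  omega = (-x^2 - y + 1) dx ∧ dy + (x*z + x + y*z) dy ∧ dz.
d(omega) = (z + 1) dx ∧ dy ∧ dz

For a 2-form omega = sum_{i<j} g_{ij} dx_i ∧ dx_j, the exterior derivative is
  d(omega) = sum_{i<j} d(g_{ij}) ∧ dx_i ∧ dx_j = sum_{i<j, k} (∂g_{ij}/∂x_k) dx_k ∧ dx_i ∧ dx_j.
Expand each term, using dx_k ∧ dx_i ∧ dx_j = sgn(permutation) dx_{(a)} ∧ dx_{(b)} ∧ dx_{(c)} with (a < b < c) sorted:
  d(x*z + x + y*z) includes (∂/∂x)(x*z + x + y*z) dx = (z + 1) dx, which multiplied by dy ∧ dz gives (z + 1) dx ∧ dy ∧ dz
Collecting like 3-forms: d(omega) = (z + 1) dx ∧ dy ∧ dz.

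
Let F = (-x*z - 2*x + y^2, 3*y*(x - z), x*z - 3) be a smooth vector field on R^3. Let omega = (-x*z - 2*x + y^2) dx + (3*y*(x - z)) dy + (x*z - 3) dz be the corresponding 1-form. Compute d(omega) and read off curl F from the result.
d(omega) = (3*y) dy ∧ dz + (-x - z) dz ∧ dx + (y) dx ∧ dy; curl F = (3*y, -x - z, y)

d omega = sum_{i<j} (∂f_j/∂x_i - ∂f_i/∂x_j) dx_i ∧ dx_j. Under the identification (dy ∧ dz, dz ∧ dx, dx ∧ dy) ↔ (e_x, e_y, e_z), the coefficients are exactly the components of curl F. Compute:
  ∂R/∂y - ∂Q/∂z = (0) - (-3*y) = 3*y
  ∂P/∂z - ∂R/∂x = (-x) - (z) = -x - z
  ∂Q/∂x - ∂P/∂y = (3*y) - (2*y) = y.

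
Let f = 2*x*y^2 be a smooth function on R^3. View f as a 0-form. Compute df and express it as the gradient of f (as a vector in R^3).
df = (2*y^2) dx + (4*x*y) dy + (0) dz; grad f = (2*y^2, 4*x*y, 0)

For a 0-form f, d f = (∂f/∂x) dx + (∂f/∂y) dy + (∂f/∂z) dz. The components of the vector representation are exactly the entries of grad f in Cartesian coordinates:
  ∂f/∂x = 2*y^2
  ∂f/∂y = 4*x*y
  ∂f/∂z = 0.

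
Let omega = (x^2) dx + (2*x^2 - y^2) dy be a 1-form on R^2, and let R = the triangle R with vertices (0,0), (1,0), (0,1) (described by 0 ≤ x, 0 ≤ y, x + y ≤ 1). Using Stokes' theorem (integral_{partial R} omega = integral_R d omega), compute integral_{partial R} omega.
integral_(partial R) omega = 2/3

Stokes: integral_partial_R omega = integral_R d omega with d omega = (∂Q/∂x - ∂P/∂y) dx ∧ dy.
  ∂Q/∂x = 4*x
  ∂P/∂y = 0
  integrand = ∂Q/∂x - ∂P/∂y = 4*x.
Integrating over R: integral_0^1 integral_0^{1-x} (4*x) dy dx = 2/3.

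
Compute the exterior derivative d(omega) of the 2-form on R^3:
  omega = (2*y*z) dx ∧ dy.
d(omega) = (2*y) dx ∧ dy ∧ dz

For a 2-form omega = sum_{i<j} g_{ij} dx_i ∧ dx_j, the exterior derivative is
  d(omega) = sum_{i<j} d(g_{ij}) ∧ dx_i ∧ dx_j = sum_{i<j, k} (∂g_{ij}/∂x_k) dx_k ∧ dx_i ∧ dx_j.
Expand each term, using dx_k ∧ dx_i ∧ dx_j = sgn(permutation) dx_{(a)} ∧ dx_{(b)} ∧ dx_{(c)} with (a < b < c) sorted:
  d(2*y*z) includes (∂/∂z)(2*y*z) dz = (2*y) dz, which multiplied by dx ∧ dy gives (2*y) dx ∧ dy ∧ dz
Collecting like 3-forms: d(omega) = (2*y) dx ∧ dy ∧ dz.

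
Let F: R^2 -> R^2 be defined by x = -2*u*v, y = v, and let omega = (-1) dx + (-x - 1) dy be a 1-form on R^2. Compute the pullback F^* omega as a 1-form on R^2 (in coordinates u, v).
F^* omega = (2*v) du + (2*u*v + 2*u - 1) dv

Using F^*(f dg) = (f ∘ F) d(g ∘ F), substitute each coordinate x_i by F_i(u, v) in f_i, and replace dx_i by d F_i = (∂F_i/∂u) du + (∂F_i/∂v) dv.
  For the x component: f_1(F) = -1; d F_1 = (-2*v) du + (-2*u) dv
  For the y component: f_2(F) = 2*u*v - 1; d F_2 = (0) du + (1) dv
Combining and collecting du, dv coefficients:
  coeff of du: 2*v
  coeff of dv: 2*u*v + 2*u - 1
F^* omega = (2*v) du + (2*u*v + 2*u - 1) dv.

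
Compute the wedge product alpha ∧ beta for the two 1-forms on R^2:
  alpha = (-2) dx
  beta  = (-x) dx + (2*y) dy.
alpha ∧ beta = (-4*y) dx ∧ dy

Distribute the wedge, using dx_i ∧ dx_j = -dx_j ∧ dx_i and dx_i ∧ dx_i = 0. For each pair (i, j) with i < j, the coefficient of dx_i ∧ dx_j in alpha ∧ beta is (alpha_i * beta_j - alpha_j * beta_i). Collecting: alpha ∧ beta = (-4*y) dx ∧ dy.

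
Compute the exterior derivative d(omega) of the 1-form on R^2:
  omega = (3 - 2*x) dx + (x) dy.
d(omega) = (1) dx ∧ dy

For a 1-form omega = sum_i f_i dx_i, the exterior derivative is
  d(omega) = sum_{i < j} (∂f_j/∂x_i - ∂f_i/∂x_j) dx_i ∧ dx_j.
  coefficient of dx ∧ dy: ∂f_2/∂x - ∂f_1/∂y = ∂(x)/∂x - ∂(3 - 2*x)/∂y = 1
Assembling: d(omega) = (1) dx ∧ dy.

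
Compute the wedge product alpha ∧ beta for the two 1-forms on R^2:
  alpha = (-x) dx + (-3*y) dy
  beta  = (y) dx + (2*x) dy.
alpha ∧ beta = (-2*x^2 + 3*y^2) dx ∧ dy

Distribute the wedge, using dx_i ∧ dx_j = -dx_j ∧ dx_i and dx_i ∧ dx_i = 0. For each pair (i, j) with i < j, the coefficient of dx_i ∧ dx_j in alpha ∧ beta is (alpha_i * beta_j - alpha_j * beta_i). Collecting: alpha ∧ beta = (-2*x^2 + 3*y^2) dx ∧ dy.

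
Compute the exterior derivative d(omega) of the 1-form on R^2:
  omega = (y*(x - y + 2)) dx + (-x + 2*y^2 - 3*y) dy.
d(omega) = (-x + 2*y - 3) dx ∧ dy

For a 1-form omega = sum_i f_i dx_i, the exterior derivative is
  d(omega) = sum_{i < j} (∂f_j/∂x_i - ∂f_i/∂x_j) dx_i ∧ dx_j.
  coefficient of dx ∧ dy: ∂f_2/∂x - ∂f_1/∂y = ∂(-x + 2*y^2 - 3*y)/∂x - ∂(y*(x - y + 2))/∂y = -x + 2*y - 3
Assembling: d(omega) = (-x + 2*y - 3) dx ∧ dy.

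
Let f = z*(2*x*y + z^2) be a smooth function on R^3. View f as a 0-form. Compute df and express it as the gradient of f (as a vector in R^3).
df = (2*y*z) dx + (2*x*z) dy + (2*x*y + 3*z^2) dz; grad f = (2*y*z, 2*x*z, 2*x*y + 3*z^2)

For a 0-form f, d f = (∂f/∂x) dx + (∂f/∂y) dy + (∂f/∂z) dz. The components of the vector representation are exactly the entries of grad f in Cartesian coordinates:
  ∂f/∂x = 2*y*z
  ∂f/∂y = 2*x*z
  ∂f/∂z = 2*x*y + 3*z^2.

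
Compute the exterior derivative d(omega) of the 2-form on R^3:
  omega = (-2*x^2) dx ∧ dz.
d(omega) = 0

For a 2-form omega = sum_{i<j} g_{ij} dx_i ∧ dx_j, the exterior derivative is
  d(omega) = sum_{i<j} d(g_{ij}) ∧ dx_i ∧ dx_j = sum_{i<j, k} (∂g_{ij}/∂x_k) dx_k ∧ dx_i ∧ dx_j.
Expand each term, using dx_k ∧ dx_i ∧ dx_j = sgn(permutation) dx_{(a)} ∧ dx_{(b)} ∧ dx_{(c)} with (a < b < c) sorted:

Collecting like 3-forms: d(omega) = 0.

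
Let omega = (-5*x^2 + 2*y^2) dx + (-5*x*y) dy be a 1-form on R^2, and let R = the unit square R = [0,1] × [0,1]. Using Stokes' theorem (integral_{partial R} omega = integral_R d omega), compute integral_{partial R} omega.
integral_(partial R) omega = -9/2

Stokes: integral_partial_R omega = integral_R d omega with d omega = (∂Q/∂x - ∂P/∂y) dx ∧ dy.
  ∂Q/∂x = -5*y
  ∂P/∂y = 4*y
  integrand = ∂Q/∂x - ∂P/∂y = -9*y.
Integrating over R: integral_0^1 integral_0^1 (-9*y) dx dy = -9/2.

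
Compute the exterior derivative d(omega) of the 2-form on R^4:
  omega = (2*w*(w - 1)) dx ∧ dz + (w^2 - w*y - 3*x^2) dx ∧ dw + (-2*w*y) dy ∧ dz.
d(omega) = (4*w - 2) dx ∧ dz ∧ dw + (w) dx ∧ dy ∧ dw + (-2*y) dy ∧ dz ∧ dw

For a 2-form omega = sum_{i<j} g_{ij} dx_i ∧ dx_j, the exterior derivative is
  d(omega) = sum_{i<j} d(g_{ij}) ∧ dx_i ∧ dx_j = sum_{i<j, k} (∂g_{ij}/∂x_k) dx_k ∧ dx_i ∧ dx_j.
Expand each term, using dx_k ∧ dx_i ∧ dx_j = sgn(permutation) dx_{(a)} ∧ dx_{(b)} ∧ dx_{(c)} with (a < b < c) sorted:
  d(2*w*(w - 1)) includes (∂/∂w)(2*w*(w - 1)) dw = (4*w - 2) dw, which multiplied by dx ∧ dz gives (4*w - 2) dx ∧ dz ∧ dw
  d(w^2 - w*y - 3*x^2) includes (∂/∂y)(w^2 - w*y - 3*x^2) dy = (-w) dy, which multiplied by dx ∧ dw gives (w) dx ∧ dy ∧ dw
  d(-2*w*y) includes (∂/∂w)(-2*w*y) dw = (-2*y) dw, which multiplied by dy ∧ dz gives (-2*y) dy ∧ dz ∧ dw
Collecting like 3-forms: d(omega) = (4*w - 2) dx ∧ dz ∧ dw + (w) dx ∧ dy ∧ dw + (-2*y) dy ∧ dz ∧ dw.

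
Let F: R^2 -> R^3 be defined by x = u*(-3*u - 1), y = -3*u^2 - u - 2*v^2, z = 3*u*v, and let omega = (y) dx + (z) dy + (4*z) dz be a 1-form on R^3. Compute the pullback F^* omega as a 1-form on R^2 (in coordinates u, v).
F^* omega = (18*u^3 - 18*u^2*v + 9*u^2 + 48*u*v^2 - 3*u*v + u + 2*v^2) du + (12*u*v*(3*u - v)) dv

Using F^*(f dg) = (f ∘ F) d(g ∘ F), substitute each coordinate x_i by F_i(u, v) in f_i, and replace dx_i by d F_i = (∂F_i/∂u) du + (∂F_i/∂v) dv.
  For the x component: f_1(F) = -3*u^2 - u - 2*v^2; d F_1 = (-6*u - 1) du + (0) dv
  For the y component: f_2(F) = 3*u*v; d F_2 = (-6*u - 1) du + (-4*v) dv
  For the z component: f_3(F) = 12*u*v; d F_3 = (3*v) du + (3*u) dv
Combining and collecting du, dv coefficients:
  coeff of du: 18*u^3 - 18*u^2*v + 9*u^2 + 48*u*v^2 - 3*u*v + u + 2*v^2
  coeff of dv: 12*u*v*(3*u - v)
F^* omega = (18*u^3 - 18*u^2*v + 9*u^2 + 48*u*v^2 - 3*u*v + u + 2*v^2) du + (12*u*v*(3*u - v)) dv.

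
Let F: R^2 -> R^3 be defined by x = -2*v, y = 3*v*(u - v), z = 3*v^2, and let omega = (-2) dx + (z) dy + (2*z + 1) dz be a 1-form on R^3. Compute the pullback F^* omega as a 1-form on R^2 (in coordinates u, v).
F^* omega = (9*v^3) du + (9*u*v^2 + 18*v^3 + 6*v + 4) dv

Using F^*(f dg) = (f ∘ F) d(g ∘ F), substitute each coordinate x_i by F_i(u, v) in f_i, and replace dx_i by d F_i = (∂F_i/∂u) du + (∂F_i/∂v) dv.
  For the x component: f_1(F) = -2; d F_1 = (0) du + (-2) dv
  For the y component: f_2(F) = 3*v^2; d F_2 = (3*v) du + (3*u - 6*v) dv
  For the z component: f_3(F) = 6*v^2 + 1; d F_3 = (0) du + (6*v) dv
Combining and collecting du, dv coefficients:
  coeff of du: 9*v^3
  coeff of dv: 9*u*v^2 + 18*v^3 + 6*v + 4
F^* omega = (9*v^3) du + (9*u*v^2 + 18*v^3 + 6*v + 4) dv.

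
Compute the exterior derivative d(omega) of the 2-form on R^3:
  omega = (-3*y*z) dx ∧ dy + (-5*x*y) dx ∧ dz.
d(omega) = (5*x - 3*y) dx ∧ dy ∧ dz

For a 2-form omega = sum_{i<j} g_{ij} dx_i ∧ dx_j, the exterior derivative is
  d(omega) = sum_{i<j} d(g_{ij}) ∧ dx_i ∧ dx_j = sum_{i<j, k} (∂g_{ij}/∂x_k) dx_k ∧ dx_i ∧ dx_j.
Expand each term, using dx_k ∧ dx_i ∧ dx_j = sgn(permutation) dx_{(a)} ∧ dx_{(b)} ∧ dx_{(c)} with (a < b < c) sorted:
  d(-3*y*z) includes (∂/∂z)(-3*y*z) dz = (-3*y) dz, which multiplied by dx ∧ dy gives (-3*y) dx ∧ dy ∧ dz
  d(-5*x*y) includes (∂/∂y)(-5*x*y) dy = (-5*x) dy, which multiplied by dx ∧ dz gives (5*x) dx ∧ dy ∧ dz
Collecting like 3-forms: d(omega) = (5*x - 3*y) dx ∧ dy ∧ dz.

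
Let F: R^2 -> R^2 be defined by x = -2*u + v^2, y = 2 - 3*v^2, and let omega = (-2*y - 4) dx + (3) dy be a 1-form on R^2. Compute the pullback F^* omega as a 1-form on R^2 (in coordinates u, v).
F^* omega = (16 - 12*v^2) du + (12*v^3 - 34*v) dv

Using F^*(f dg) = (f ∘ F) d(g ∘ F), substitute each coordinate x_i by F_i(u, v) in f_i, and replace dx_i by d F_i = (∂F_i/∂u) du + (∂F_i/∂v) dv.
  For the x component: f_1(F) = 6*v^2 - 8; d F_1 = (-2) du + (2*v) dv
  For the y component: f_2(F) = 3; d F_2 = (0) du + (-6*v) dv
Combining and collecting du, dv coefficients:
  coeff of du: 16 - 12*v^2
  coeff of dv: 12*v^3 - 34*v
F^* omega = (16 - 12*v^2) du + (12*v^3 - 34*v) dv.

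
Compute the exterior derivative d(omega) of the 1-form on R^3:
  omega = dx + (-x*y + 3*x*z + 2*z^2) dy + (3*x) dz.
d(omega) = (-y + 3*z) dx ∧ dy + (3) dx ∧ dz + (-3*x - 4*z) dy ∧ dz

For a 1-form omega = sum_i f_i dx_i, the exterior derivative is
  d(omega) = sum_{i < j} (∂f_j/∂x_i - ∂f_i/∂x_j) dx_i ∧ dx_j.
  coefficient of dx ∧ dy: ∂f_2/∂x - ∂f_1/∂y = ∂(-x*y + 3*x*z + 2*z^2)/∂x - ∂(1)/∂y = -y + 3*z
  coefficient of dx ∧ dz: ∂f_3/∂x - ∂f_1/∂z = ∂(3*x)/∂x - ∂(1)/∂z = 3
  coefficient of dy ∧ dz: ∂f_3/∂y - ∂f_2/∂z = ∂(3*x)/∂y - ∂(-x*y + 3*x*z + 2*z^2)/∂z = -3*x - 4*z
Assembling: d(omega) = (-y + 3*z) dx ∧ dy + (3) dx ∧ dz + (-3*x - 4*z) dy ∧ dz.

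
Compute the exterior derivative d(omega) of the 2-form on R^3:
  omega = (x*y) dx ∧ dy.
d(omega) = 0

For a 2-form omega = sum_{i<j} g_{ij} dx_i ∧ dx_j, the exterior derivative is
  d(omega) = sum_{i<j} d(g_{ij}) ∧ dx_i ∧ dx_j = sum_{i<j, k} (∂g_{ij}/∂x_k) dx_k ∧ dx_i ∧ dx_j.
Expand each term, using dx_k ∧ dx_i ∧ dx_j = sgn(permutation) dx_{(a)} ∧ dx_{(b)} ∧ dx_{(c)} with (a < b < c) sorted:

Collecting like 3-forms: d(omega) = 0.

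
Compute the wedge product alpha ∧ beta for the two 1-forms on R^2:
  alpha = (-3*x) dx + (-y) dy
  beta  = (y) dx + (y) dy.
alpha ∧ beta = (y*(-3*x + y)) dx ∧ dy

Distribute the wedge, using dx_i ∧ dx_j = -dx_j ∧ dx_i and dx_i ∧ dx_i = 0. For each pair (i, j) with i < j, the coefficient of dx_i ∧ dx_j in alpha ∧ beta is (alpha_i * beta_j - alpha_j * beta_i). Collecting: alpha ∧ beta = (y*(-3*x + y)) dx ∧ dy.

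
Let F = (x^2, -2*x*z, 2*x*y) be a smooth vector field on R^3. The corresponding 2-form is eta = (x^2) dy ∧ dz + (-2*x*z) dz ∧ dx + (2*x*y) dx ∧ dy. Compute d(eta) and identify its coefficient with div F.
d(eta) = (2*x) dx ∧ dy ∧ dz; div F = 2*x

For a 2-form in R^3 of the form above, applying d gives a 3-form with coefficient ∂P/∂x + ∂Q/∂y + ∂R/∂z:
  ∂P/∂x = 2*x
  ∂Q/∂y = 0
  ∂R/∂z = 0
Sum = 2*x, which is exactly div F.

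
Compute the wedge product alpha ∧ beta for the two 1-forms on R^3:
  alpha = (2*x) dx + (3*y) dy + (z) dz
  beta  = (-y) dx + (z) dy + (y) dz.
alpha ∧ beta = (2*x*z + 3*y^2) dx ∧ dy + (y*(2*x + z)) dx ∧ dz + (3*y^2 - z^2) dy ∧ dz

Distribute the wedge, using dx_i ∧ dx_j = -dx_j ∧ dx_i and dx_i ∧ dx_i = 0. For each pair (i, j) with i < j, the coefficient of dx_i ∧ dx_j in alpha ∧ beta is (alpha_i * beta_j - alpha_j * beta_i). Collecting: alpha ∧ beta = (2*x*z + 3*y^2) dx ∧ dy + (y*(2*x + z)) dx ∧ dz + (3*y^2 - z^2) dy ∧ dz.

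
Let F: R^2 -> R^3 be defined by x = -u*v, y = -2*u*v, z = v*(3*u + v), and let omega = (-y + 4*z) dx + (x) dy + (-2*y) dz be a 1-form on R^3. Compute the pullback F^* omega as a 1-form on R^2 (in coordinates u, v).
F^* omega = (-4*v^3) du + (4*u*v^2) dv

Using F^*(f dg) = (f ∘ F) d(g ∘ F), substitute each coordinate x_i by F_i(u, v) in f_i, and replace dx_i by d F_i = (∂F_i/∂u) du + (∂F_i/∂v) dv.
  For the x component: f_1(F) = 2*v*(7*u + 2*v); d F_1 = (-v) du + (-u) dv
  For the y component: f_2(F) = -u*v; d F_2 = (-2*v) du + (-2*u) dv
  For the z component: f_3(F) = 4*u*v; d F_3 = (3*v) du + (3*u + 2*v) dv
Combining and collecting du, dv coefficients:
  coeff of du: -4*v^3
  coeff of dv: 4*u*v^2
F^* omega = (-4*v^3) du + (4*u*v^2) dv.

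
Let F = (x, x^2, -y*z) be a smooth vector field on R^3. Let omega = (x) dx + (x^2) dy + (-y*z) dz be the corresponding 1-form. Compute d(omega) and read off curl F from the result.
d(omega) = (-z) dy ∧ dz + (0) dz ∧ dx + (2*x) dx ∧ dy; curl F = (-z, 0, 2*x)

d omega = sum_{i<j} (∂f_j/∂x_i - ∂f_i/∂x_j) dx_i ∧ dx_j. Under the identification (dy ∧ dz, dz ∧ dx, dx ∧ dy) ↔ (e_x, e_y, e_z), the coefficients are exactly the components of curl F. Compute:
  ∂R/∂y - ∂Q/∂z = (-z) - (0) = -z
  ∂P/∂z - ∂R/∂x = (0) - (0) = 0
  ∂Q/∂x - ∂P/∂y = (2*x) - (0) = 2*x.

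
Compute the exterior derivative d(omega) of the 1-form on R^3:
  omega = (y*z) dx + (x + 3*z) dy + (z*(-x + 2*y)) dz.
d(omega) = (1 - z) dx ∧ dy + (-y - z) dx ∧ dz + (2*z - 3) dy ∧ dz

For a 1-form omega = sum_i f_i dx_i, the exterior derivative is
  d(omega) = sum_{i < j} (∂f_j/∂x_i - ∂f_i/∂x_j) dx_i ∧ dx_j.
  coefficient of dx ∧ dy: ∂f_2/∂x - ∂f_1/∂y = ∂(x + 3*z)/∂x - ∂(y*z)/∂y = 1 - z
  coefficient of dx ∧ dz: ∂f_3/∂x - ∂f_1/∂z = ∂(z*(-x + 2*y))/∂x - ∂(y*z)/∂z = -y - z
  coefficient of dy ∧ dz: ∂f_3/∂y - ∂f_2/∂z = ∂(z*(-x + 2*y))/∂y - ∂(x + 3*z)/∂z = 2*z - 3
Assembling: d(omega) = (1 - z) dx ∧ dy + (-y - z) dx ∧ dz + (2*z - 3) dy ∧ dz.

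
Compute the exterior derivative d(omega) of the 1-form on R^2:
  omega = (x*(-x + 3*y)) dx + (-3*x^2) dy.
d(omega) = (-9*x) dx ∧ dy

For a 1-form omega = sum_i f_i dx_i, the exterior derivative is
  d(omega) = sum_{i < j} (∂f_j/∂x_i - ∂f_i/∂x_j) dx_i ∧ dx_j.
  coefficient of dx ∧ dy: ∂f_2/∂x - ∂f_1/∂y = ∂(-3*x^2)/∂x - ∂(x*(-x + 3*y))/∂y = -9*x
Assembling: d(omega) = (-9*x) dx ∧ dy.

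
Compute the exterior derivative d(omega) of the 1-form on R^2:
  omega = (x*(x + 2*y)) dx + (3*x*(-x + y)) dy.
d(omega) = (-8*x + 3*y) dx ∧ dy

For a 1-form omega = sum_i f_i dx_i, the exterior derivative is
  d(omega) = sum_{i < j} (∂f_j/∂x_i - ∂f_i/∂x_j) dx_i ∧ dx_j.
  coefficient of dx ∧ dy: ∂f_2/∂x - ∂f_1/∂y = ∂(3*x*(-x + y))/∂x - ∂(x*(x + 2*y))/∂y = -8*x + 3*y
Assembling: d(omega) = (-8*x + 3*y) dx ∧ dy.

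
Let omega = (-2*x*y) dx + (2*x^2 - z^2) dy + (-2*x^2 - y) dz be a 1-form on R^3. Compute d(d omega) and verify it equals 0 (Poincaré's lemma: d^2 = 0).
d(d omega) = 0

Step 1: d omega = sum_{i<j} (∂f_j/∂x_i - ∂f_i/∂x_j) dx_i ∧ dx_j:
  coeff of dx ∧ dy: 6*x
  coeff of dx ∧ dz: -4*x
  coeff of dy ∧ dz: 2*z - 1
Step 2: Apply d again to each 2-form coefficient. The only possible 3-form in R^3 is dx ∧ dy ∧ dz, with coefficient
  ∂(coeff of dy∧dz)/∂x - ∂(coeff of dx∧dz)/∂y + ∂(coeff of dx∧dy)/∂z
  = ∂/∂x (2*z - 1) - ∂/∂y (-4*x) + ∂/∂z (6*x).
Each of these terms simplifies to sums of mixed partials that cancel in pairs. The result is 0 (by equality of mixed partials for smooth functions — Schwarz / Clairaut).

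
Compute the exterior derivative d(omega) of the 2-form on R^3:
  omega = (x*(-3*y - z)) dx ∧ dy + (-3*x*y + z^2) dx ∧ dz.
d(omega) = (2*x) dx ∧ dy ∧ dz

For a 2-form omega = sum_{i<j} g_{ij} dx_i ∧ dx_j, the exterior derivative is
  d(omega) = sum_{i<j} d(g_{ij}) ∧ dx_i ∧ dx_j = sum_{i<j, k} (∂g_{ij}/∂x_k) dx_k ∧ dx_i ∧ dx_j.
Expand each term, using dx_k ∧ dx_i ∧ dx_j = sgn(permutation) dx_{(a)} ∧ dx_{(b)} ∧ dx_{(c)} with (a < b < c) sorted:
  d(x*(-3*y - z)) includes (∂/∂z)(x*(-3*y - z)) dz = (-x) dz, which multiplied by dx ∧ dy gives (-x) dx ∧ dy ∧ dz
  d(-3*x*y + z^2) includes (∂/∂y)(-3*x*y + z^2) dy = (-3*x) dy, which multiplied by dx ∧ dz gives (3*x) dx ∧ dy ∧ dz
Collecting like 3-forms: d(omega) = (2*x) dx ∧ dy ∧ dz.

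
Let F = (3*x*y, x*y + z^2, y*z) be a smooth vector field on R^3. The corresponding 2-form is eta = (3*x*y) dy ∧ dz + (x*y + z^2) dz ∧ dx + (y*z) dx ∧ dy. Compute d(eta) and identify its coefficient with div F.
d(eta) = (x + 4*y) dx ∧ dy ∧ dz; div F = x + 4*y

For a 2-form in R^3 of the form above, applying d gives a 3-form with coefficient ∂P/∂x + ∂Q/∂y + ∂R/∂z:
  ∂P/∂x = 3*y
  ∂Q/∂y = x
  ∂R/∂z = y
Sum = x + 4*y, which is exactly div F.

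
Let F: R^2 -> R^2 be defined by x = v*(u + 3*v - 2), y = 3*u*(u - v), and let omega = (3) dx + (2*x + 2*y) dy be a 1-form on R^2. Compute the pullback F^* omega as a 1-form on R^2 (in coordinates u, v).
F^* omega = (36*u^3 - 42*u^2*v + 48*u*v^2 - 24*u*v - 18*v^3 + 12*v^2 + 3*v) du + (-18*u^3 + 12*u^2*v - 18*u*v^2 + 12*u*v + 3*u + 18*v - 6) dv

Using F^*(f dg) = (f ∘ F) d(g ∘ F), substitute each coordinate x_i by F_i(u, v) in f_i, and replace dx_i by d F_i = (∂F_i/∂u) du + (∂F_i/∂v) dv.
  For the x component: f_1(F) = 3; d F_1 = (v) du + (u + 6*v - 2) dv
  For the y component: f_2(F) = 6*u^2 - 4*u*v + 6*v^2 - 4*v; d F_2 = (6*u - 3*v) du + (-3*u) dv
Combining and collecting du, dv coefficients:
  coeff of du: 36*u^3 - 42*u^2*v + 48*u*v^2 - 24*u*v - 18*v^3 + 12*v^2 + 3*v
  coeff of dv: -18*u^3 + 12*u^2*v - 18*u*v^2 + 12*u*v + 3*u + 18*v - 6
F^* omega = (36*u^3 - 42*u^2*v + 48*u*v^2 - 24*u*v - 18*v^3 + 12*v^2 + 3*v) du + (-18*u^3 + 12*u^2*v - 18*u*v^2 + 12*u*v + 3*u + 18*v - 6) dv.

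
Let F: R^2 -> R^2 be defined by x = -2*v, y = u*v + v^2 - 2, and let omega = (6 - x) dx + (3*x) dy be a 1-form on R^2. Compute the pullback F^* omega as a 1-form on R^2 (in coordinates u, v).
F^* omega = (-6*v^2) du + (-6*u*v - 12*v^2 - 4*v - 12) dv

Using F^*(f dg) = (f ∘ F) d(g ∘ F), substitute each coordinate x_i by F_i(u, v) in f_i, and replace dx_i by d F_i = (∂F_i/∂u) du + (∂F_i/∂v) dv.
  For the x component: f_1(F) = 2*v + 6; d F_1 = (0) du + (-2) dv
  For the y component: f_2(F) = -6*v; d F_2 = (v) du + (u + 2*v) dv
Combining and collecting du, dv coefficients:
  coeff of du: -6*v^2
  coeff of dv: -6*u*v - 12*v^2 - 4*v - 12
F^* omega = (-6*v^2) du + (-6*u*v - 12*v^2 - 4*v - 12) dv.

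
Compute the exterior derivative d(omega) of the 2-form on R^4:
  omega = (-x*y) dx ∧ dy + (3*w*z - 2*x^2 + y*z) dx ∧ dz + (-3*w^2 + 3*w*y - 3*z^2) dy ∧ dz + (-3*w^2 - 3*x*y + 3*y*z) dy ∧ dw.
d(omega) = (-z) dx ∧ dy ∧ dz + (3*z) dx ∧ dz ∧ dw + (-6*w) dy ∧ dz ∧ dw + (-3*y) dx ∧ dy ∧ dw

For a 2-form omega = sum_{i<j} g_{ij} dx_i ∧ dx_j, the exterior derivative is
  d(omega) = sum_{i<j} d(g_{ij}) ∧ dx_i ∧ dx_j = sum_{i<j, k} (∂g_{ij}/∂x_k) dx_k ∧ dx_i ∧ dx_j.
Expand each term, using dx_k ∧ dx_i ∧ dx_j = sgn(permutation) dx_{(a)} ∧ dx_{(b)} ∧ dx_{(c)} with (a < b < c) sorted:
  d(3*w*z - 2*x^2 + y*z) includes (∂/∂y)(3*w*z - 2*x^2 + y*z) dy = (z) dy, which multiplied by dx ∧ dz gives (-z) dx ∧ dy ∧ dz
  d(3*w*z - 2*x^2 + y*z) includes (∂/∂w)(3*w*z - 2*x^2 + y*z) dw = (3*z) dw, which multiplied by dx ∧ dz gives (3*z) dx ∧ dz ∧ dw
  d(-3*w^2 + 3*w*y - 3*z^2) includes (∂/∂w)(-3*w^2 + 3*w*y - 3*z^2) dw = (-6*w + 3*y) dw, which multiplied by dy ∧ dz gives (-6*w + 3*y) dy ∧ dz ∧ dw
  d(-3*w^2 - 3*x*y + 3*y*z) includes (∂/∂x)(-3*w^2 - 3*x*y + 3*y*z) dx = (-3*y) dx, which multiplied by dy ∧ dw gives (-3*y) dx ∧ dy ∧ dw
  d(-3*w^2 - 3*x*y + 3*y*z) includes (∂/∂z)(-3*w^2 - 3*x*y + 3*y*z) dz = (3*y) dz, which multiplied by dy ∧ dw gives (-3*y) dy ∧ dz ∧ dw
Collecting like 3-forms: d(omega) = (-z) dx ∧ dy ∧ dz + (3*z) dx ∧ dz ∧ dw + (-6*w) dy ∧ dz ∧ dw + (-3*y) dx ∧ dy ∧ dw.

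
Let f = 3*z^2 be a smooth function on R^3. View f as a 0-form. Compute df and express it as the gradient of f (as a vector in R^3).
df = (0) dx + (0) dy + (6*z) dz; grad f = (0, 0, 6*z)

For a 0-form f, d f = (∂f/∂x) dx + (∂f/∂y) dy + (∂f/∂z) dz. The components of the vector representation are exactly the entries of grad f in Cartesian coordinates:
  ∂f/∂x = 0
  ∂f/∂y = 0
  ∂f/∂z = 6*z.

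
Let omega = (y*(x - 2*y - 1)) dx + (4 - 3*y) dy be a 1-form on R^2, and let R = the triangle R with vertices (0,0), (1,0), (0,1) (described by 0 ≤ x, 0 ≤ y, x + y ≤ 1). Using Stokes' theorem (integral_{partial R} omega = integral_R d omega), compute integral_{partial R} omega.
integral_(partial R) omega = 1

Stokes: integral_partial_R omega = integral_R d omega with d omega = (∂Q/∂x - ∂P/∂y) dx ∧ dy.
  ∂Q/∂x = 0
  ∂P/∂y = x - 4*y - 1
  integrand = ∂Q/∂x - ∂P/∂y = -x + 4*y + 1.
Integrating over R: integral_0^1 integral_0^{1-x} (-x + 4*y + 1) dy dx = 1.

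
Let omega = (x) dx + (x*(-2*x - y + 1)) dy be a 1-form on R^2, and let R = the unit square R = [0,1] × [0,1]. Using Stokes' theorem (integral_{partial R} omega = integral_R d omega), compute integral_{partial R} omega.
integral_(partial R) omega = -3/2

Stokes: integral_partial_R omega = integral_R d omega with d omega = (∂Q/∂x - ∂P/∂y) dx ∧ dy.
  ∂Q/∂x = -4*x - y + 1
  ∂P/∂y = 0
  integrand = ∂Q/∂x - ∂P/∂y = -4*x - y + 1.
Integrating over R: integral_0^1 integral_0^1 (-4*x - y + 1) dx dy = -3/2.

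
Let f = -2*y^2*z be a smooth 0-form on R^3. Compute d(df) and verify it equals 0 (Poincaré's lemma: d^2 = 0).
d(df) = 0

Step 1: df = sum_i (∂f/∂x_i) dx_i = (0) dx + (-4*y*z) dy + (-2*y^2) dz.
Step 2: Apply d again. Using the 1-form formula, the coefficient of dx ∧ dy in d(df) is ∂^2 f/∂x ∂y - ∂^2 f/∂y ∂x = (0) - (0) = 0 (equality of mixed partials for smooth f).
Similarly for dx ∧ dz and dy ∧ dz — all coefficients vanish. So d(df) = 0.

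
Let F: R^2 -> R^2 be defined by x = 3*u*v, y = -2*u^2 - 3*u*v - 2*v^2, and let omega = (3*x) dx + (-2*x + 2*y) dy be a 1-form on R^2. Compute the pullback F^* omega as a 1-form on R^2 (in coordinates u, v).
F^* omega = (16*u^3 + 60*u^2*v + 79*u*v^2 + 12*v^3) du + (12*u^3 + 79*u^2*v + 60*u*v^2 + 16*v^3) dv

Using F^*(f dg) = (f ∘ F) d(g ∘ F), substitute each coordinate x_i by F_i(u, v) in f_i, and replace dx_i by d F_i = (∂F_i/∂u) du + (∂F_i/∂v) dv.
  For the x component: f_1(F) = 9*u*v; d F_1 = (3*v) du + (3*u) dv
  For the y component: f_2(F) = -4*u^2 - 12*u*v - 4*v^2; d F_2 = (-4*u - 3*v) du + (-3*u - 4*v) dv
Combining and collecting du, dv coefficients:
  coeff of du: 16*u^3 + 60*u^2*v + 79*u*v^2 + 12*v^3
  coeff of dv: 12*u^3 + 79*u^2*v + 60*u*v^2 + 16*v^3
F^* omega = (16*u^3 + 60*u^2*v + 79*u*v^2 + 12*v^3) du + (12*u^3 + 79*u^2*v + 60*u*v^2 + 16*v^3) dv.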